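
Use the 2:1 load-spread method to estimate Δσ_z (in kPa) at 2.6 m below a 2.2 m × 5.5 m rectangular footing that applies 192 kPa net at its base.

By the 2:1 method the load spreads at 1 horizontal : 2 vertical, so at depth z the loaded area has grown by z in each plan dimension:
Δσ = qBL/((B+z)(L+z)) = 192×2.2×5.5/((2.2+2.6)(5.5+2.6)) = 59.753 kPa

Δσ_z ≈ 59.8 kPa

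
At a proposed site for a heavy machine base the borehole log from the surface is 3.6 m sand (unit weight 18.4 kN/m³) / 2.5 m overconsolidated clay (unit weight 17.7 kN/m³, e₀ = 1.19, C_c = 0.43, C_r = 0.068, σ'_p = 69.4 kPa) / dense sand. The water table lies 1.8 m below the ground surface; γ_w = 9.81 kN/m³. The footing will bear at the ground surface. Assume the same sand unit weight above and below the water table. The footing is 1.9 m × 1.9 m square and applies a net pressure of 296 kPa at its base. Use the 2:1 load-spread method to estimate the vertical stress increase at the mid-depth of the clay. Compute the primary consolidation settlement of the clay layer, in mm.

Mid-depth of clay below the ground surface: z = 3.6 + 2.5/2 = 4.85 m.
Total vertical stress at mid-clay: σ_v = 18.4×3.6 + 17.7×1.25 = 88.365 kPa.
Pore pressure: u = 9.81×(4.85 − 1.8) = 29.921 kPa.
Initial effective stress: σ'_0 = σ_v − u = 88.365 − 29.921 = 58.444 kPa.
Stress increase at mid-clay by the 2:1 spreading method:
Δσ = qBL/((B+z)(L+z)) = 296×1.9×1.9/((1.9+4.85)(1.9+4.85)) = 23.453 kPa
Final effective stress: σ'_f = 58.444 + 23.453 = 81.897 kPa.
σ'_f = 81.897 > σ'_p = 69.4 kPa, so the stress path crosses the preconsolidation pressure — recompression up to σ'_p, then virgin compression beyond:
S_c = H/(1+e₀)·[C_r·log₁₀(σ'_p/σ'_0) + C_c·log₁₀(σ'_f/σ'_p)]
    = 2.5/2.19 × [0.068×log₁₀(69.4/58.444) + 0.43×log₁₀(81.897/69.4)]
    = 1.1416 × [0.0050741 + 0.030921] = 0.04109 m

S_c ≈ 41.1 mm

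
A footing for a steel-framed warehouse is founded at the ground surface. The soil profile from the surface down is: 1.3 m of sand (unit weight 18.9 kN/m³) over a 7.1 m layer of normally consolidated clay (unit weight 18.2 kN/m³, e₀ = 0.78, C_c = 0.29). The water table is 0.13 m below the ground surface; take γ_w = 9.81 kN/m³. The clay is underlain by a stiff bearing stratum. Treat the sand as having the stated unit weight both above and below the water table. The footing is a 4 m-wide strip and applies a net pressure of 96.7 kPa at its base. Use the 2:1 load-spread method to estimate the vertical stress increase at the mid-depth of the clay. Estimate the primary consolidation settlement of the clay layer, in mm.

Mid-depth of clay below the ground surface: z = 1.3 + 7.1/2 = 4.85 m.
Total vertical stress at mid-clay: σ_v = 18.9×1.3 + 18.2×3.55 = 89.18 kPa.
Pore pressure: u = 9.81×(4.85 − 0.13) = 46.303 kPa.
Initial effective stress: σ'_0 = σ_v − u = 89.18 − 46.303 = 42.877 kPa.
Stress increase at mid-clay by the 2:1 spreading method:
Δσ = qB/(B+z) = 96.7×4/(4+4.85) = 43.706 kPa
Final effective stress: σ'_f = σ'_0 + Δσ = 42.877 + 43.706 = 86.583 kPa.
Normally consolidated clay, so the full stress increment lies on the virgin compression line:
S_c = C_c·H/(1+e₀)·log₁₀(σ'_f/σ'_0) = 0.29×7.1/(1+0.78)×log₁₀(86.583/42.877)
    = 1.1567 × 0.30521 = 0.353 m

S_c ≈ 353 mm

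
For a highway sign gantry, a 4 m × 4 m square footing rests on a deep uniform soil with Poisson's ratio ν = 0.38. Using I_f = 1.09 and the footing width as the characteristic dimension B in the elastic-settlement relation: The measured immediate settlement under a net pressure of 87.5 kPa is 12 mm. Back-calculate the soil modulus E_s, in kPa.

E_s ≈ 27200 kPa

S_e = q·B·(1−ν²)/E_s · I_f  ⇒  E_s = q·B·(1−ν²)·I_f / S_e.
E_s = 87.5 × 4 × 0.8556 × 1.09 / 0.012 = 27200 kPa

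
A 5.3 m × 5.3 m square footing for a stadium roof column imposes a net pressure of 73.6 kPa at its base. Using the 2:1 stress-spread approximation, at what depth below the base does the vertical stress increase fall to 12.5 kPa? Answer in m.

z ≈ 7.56 m

2:1 spreading — at depth z the loaded area has grown by z in each plan dimension:
qB²/(B+z)² = Δσ_z ⇒ z = B(√(q/Δσ_z) − 1) = 5.3×(√(73.6/12.5) − 1) = 7.561 m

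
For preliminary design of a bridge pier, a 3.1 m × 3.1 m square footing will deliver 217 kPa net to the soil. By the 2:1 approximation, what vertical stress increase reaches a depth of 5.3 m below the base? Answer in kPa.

By the 2:1 method the load spreads at 1 horizontal : 2 vertical, so at depth z the loaded area has grown by z in each plan dimension:
Δσ = qBL/((B+z)(L+z)) = 217×3.1×3.1/((3.1+5.3)(3.1+5.3)) = 29.555 kPa

Δσ_z ≈ 29.6 kPa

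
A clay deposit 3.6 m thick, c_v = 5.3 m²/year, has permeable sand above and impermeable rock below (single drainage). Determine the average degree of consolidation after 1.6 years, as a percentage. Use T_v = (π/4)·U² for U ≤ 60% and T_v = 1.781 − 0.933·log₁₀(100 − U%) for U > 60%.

Drainage path length: H_d = H = 3.6 m (single drainage).
T_v = c_v·t/H_d² = 5.3×1.6/3.6² = 0.65432.
T_v = 0.65432 corresponds to the U > 60% branch:
U = 1 − 10^((1.781 − T_v)/0.933)/100 = 0.8387

U ≈ 83.9 %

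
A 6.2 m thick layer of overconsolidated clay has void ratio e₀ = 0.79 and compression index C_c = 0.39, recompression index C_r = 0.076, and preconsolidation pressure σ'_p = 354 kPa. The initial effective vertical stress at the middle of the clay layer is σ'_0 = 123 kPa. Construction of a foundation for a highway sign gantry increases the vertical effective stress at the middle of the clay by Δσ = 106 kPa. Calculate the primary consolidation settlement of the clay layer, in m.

S_c ≈ 0.0711 m

Final effective stress: σ'_f = 123 + 106 = 229 kPa.
σ'_f = 229 ≤ σ'_p = 354 kPa, so the clay remains overconsolidated and only the recompression index applies:
S_c = C_r·H/(1+e₀)·log₁₀(σ'_f/σ'_0) = 0.076×6.2/1.79×log₁₀(229/123)
    = 0.26324 × 0.26993 = 0.07106 m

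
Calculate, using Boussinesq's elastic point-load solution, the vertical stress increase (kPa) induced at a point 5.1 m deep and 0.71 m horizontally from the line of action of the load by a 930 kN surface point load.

Boussinesq vertical stress below a point load on an elastic half-space:
Δσ_z = 3P/(2πz²) · [1 + (r/z)²]^(−5/2)
r/z = 0.71/5.1 = 0.13922; [1+(r/z)²]^(−5/2) = 0.95314.
Δσ_z = 3×930/(2π×5.1²) × 0.95314 = 17.072 × 0.95314 = 16.27 kPa

Δσ_z ≈ 16.3 kPa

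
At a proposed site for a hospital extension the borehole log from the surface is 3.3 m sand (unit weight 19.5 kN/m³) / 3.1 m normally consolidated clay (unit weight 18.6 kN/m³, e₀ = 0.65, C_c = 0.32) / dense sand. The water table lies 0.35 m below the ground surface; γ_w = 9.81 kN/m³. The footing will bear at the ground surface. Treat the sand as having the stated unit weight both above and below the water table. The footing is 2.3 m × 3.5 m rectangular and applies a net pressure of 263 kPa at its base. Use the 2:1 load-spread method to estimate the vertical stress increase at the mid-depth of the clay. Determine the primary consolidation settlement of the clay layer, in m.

Mid-depth of clay below the ground surface: z = 3.3 + 3.1/2 = 4.85 m.
Total vertical stress at mid-clay: σ_v = 19.5×3.3 + 18.6×1.55 = 93.18 kPa.
Pore pressure: u = 9.81×(4.85 − 0.35) = 44.145 kPa.
Initial effective stress: σ'_0 = σ_v − u = 93.18 − 44.145 = 49.035 kPa.
Stress increase at mid-clay by the 2:1 spreading method:
Δσ = qBL/((B+z)(L+z)) = 263×2.3×3.5/((2.3+4.85)(3.5+4.85)) = 35.462 kPa
Final effective stress: σ'_f = σ'_0 + Δσ = 49.035 + 35.462 = 84.497 kPa.
Normally consolidated clay, so the full stress increment lies on the virgin compression line:
S_c = C_c·H/(1+e₀)·log₁₀(σ'_f/σ'_0) = 0.32×3.1/(1+0.65)×log₁₀(84.497/49.035)
    = 0.60121 × 0.23634 = 0.1421 m

S_c ≈ 0.142 m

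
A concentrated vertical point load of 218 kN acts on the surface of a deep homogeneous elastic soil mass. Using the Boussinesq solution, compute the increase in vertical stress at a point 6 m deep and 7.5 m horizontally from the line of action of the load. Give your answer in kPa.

Boussinesq vertical stress below a point load on an elastic half-space:
Δσ_z = 3P/(2πz²) · [1 + (r/z)²]^(−5/2)
r/z = 7.5/6 = 1.25; [1+(r/z)²]^(−5/2) = 0.095135.
Δσ_z = 3×218/(2π×6²) × 0.095135 = 2.8913 × 0.095135 = 0.2751 kPa

Δσ_z ≈ 0.275 kPa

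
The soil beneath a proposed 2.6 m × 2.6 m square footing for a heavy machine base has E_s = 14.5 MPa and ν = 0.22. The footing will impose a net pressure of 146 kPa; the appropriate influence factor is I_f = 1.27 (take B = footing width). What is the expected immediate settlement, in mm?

Immediate (elastic) settlement: S_e = q·B·(1−ν²)/E_s · I_f.
E_s = 14.5 MPa = 14500 kPa.
S_e = 146 × 2.6 × (1 − 0.22²) / 14500 × 1.27
    = 146 × 2.6 × 0.9516 / 14500 × 1.27
    = 0.03164 m = 31.64 mm

S_e ≈ 31.6 mm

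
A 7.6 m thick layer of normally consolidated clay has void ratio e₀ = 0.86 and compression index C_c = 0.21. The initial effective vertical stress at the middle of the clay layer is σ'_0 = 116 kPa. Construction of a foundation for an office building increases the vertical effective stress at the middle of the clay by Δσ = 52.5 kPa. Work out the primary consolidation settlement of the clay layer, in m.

Final effective stress: σ'_f = σ'_0 + Δσ = 116 + 52.5 = 168.5 kPa.
Normally consolidated clay, so the full stress increment lies on the virgin compression line:
S_c = C_c·H/(1+e₀)·log₁₀(σ'_f/σ'_0) = 0.21×7.6/(1+0.86)×log₁₀(168.5/116)
    = 0.85806 × 0.16214 = 0.1391 m

S_c ≈ 0.139 m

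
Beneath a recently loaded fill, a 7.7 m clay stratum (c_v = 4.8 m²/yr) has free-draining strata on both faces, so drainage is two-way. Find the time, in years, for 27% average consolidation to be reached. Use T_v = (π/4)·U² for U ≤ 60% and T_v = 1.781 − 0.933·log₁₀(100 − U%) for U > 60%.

t ≈ 0.177 years

Drainage path length: H_d = H/2 = 3.85 m (double drainage).
U ≤ 60%: T_v = (π/4)·U² = (π/4)×0.27² = 0.057256.
t = T_v·H_d²/c_v = 0.057256×3.85²/4.8 = 0.1768 years.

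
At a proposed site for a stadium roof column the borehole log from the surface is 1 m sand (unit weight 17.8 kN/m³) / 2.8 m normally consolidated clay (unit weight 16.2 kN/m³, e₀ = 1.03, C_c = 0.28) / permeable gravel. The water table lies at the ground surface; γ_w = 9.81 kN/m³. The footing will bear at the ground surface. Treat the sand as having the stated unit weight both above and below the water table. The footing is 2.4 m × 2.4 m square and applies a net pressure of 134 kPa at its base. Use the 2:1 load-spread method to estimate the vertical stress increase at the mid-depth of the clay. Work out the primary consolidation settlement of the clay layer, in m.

S_c ≈ 0.183 m

Mid-depth of clay below the ground surface: z = 1 + 2.8/2 = 2.4 m.
Total vertical stress at mid-clay: σ_v = 17.8×1 + 16.2×1.4 = 40.48 kPa.
Pore pressure: u = 9.81×(2.4 − 0) = 23.544 kPa.
Initial effective stress: σ'_0 = σ_v − u = 40.48 − 23.544 = 16.936 kPa.
Stress increase at mid-clay by the 2:1 spreading method:
Δσ = qBL/((B+z)(L+z)) = 134×2.4×2.4/((2.4+2.4)(2.4+2.4)) = 33.5 kPa
Final effective stress: σ'_f = σ'_0 + Δσ = 16.936 + 33.5 = 50.436 kPa.
Normally consolidated clay, so the full stress increment lies on the virgin compression line:
S_c = C_c·H/(1+e₀)·log₁₀(σ'_f/σ'_0) = 0.28×2.8/(1+1.03)×log₁₀(50.436/16.936)
    = 0.38621 × 0.47393 = 0.183 m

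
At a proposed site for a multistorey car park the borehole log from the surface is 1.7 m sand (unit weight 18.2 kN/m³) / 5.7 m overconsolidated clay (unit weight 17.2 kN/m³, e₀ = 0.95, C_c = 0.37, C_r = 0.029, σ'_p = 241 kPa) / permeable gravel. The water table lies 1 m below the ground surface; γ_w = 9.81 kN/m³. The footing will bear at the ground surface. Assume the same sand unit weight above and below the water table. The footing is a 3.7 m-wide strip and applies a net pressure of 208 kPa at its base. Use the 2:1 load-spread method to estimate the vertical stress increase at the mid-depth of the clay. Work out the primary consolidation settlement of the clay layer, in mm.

Mid-depth of clay below the ground surface: z = 1.7 + 5.7/2 = 4.55 m.
Total vertical stress at mid-clay: σ_v = 18.2×1.7 + 17.2×2.85 = 79.96 kPa.
Pore pressure: u = 9.81×(4.55 − 1) = 34.825 kPa.
Initial effective stress: σ'_0 = σ_v − u = 79.96 − 34.825 = 45.135 kPa.
Stress increase at mid-clay by the 2:1 spreading method:
Δσ = qB/(B+z) = 208×3.7/(3.7+4.55) = 93.285 kPa
Final effective stress: σ'_f = 45.135 + 93.285 = 138.42 kPa.
σ'_f = 138.42 ≤ σ'_p = 241 kPa, so the clay remains overconsolidated and only the recompression index applies:
S_c = C_r·H/(1+e₀)·log₁₀(σ'_f/σ'_0) = 0.029×5.7/1.95×log₁₀(138.42/45.135)
    = 0.08477 × 0.48669 = 0.04126 m

S_c ≈ 41.3 mm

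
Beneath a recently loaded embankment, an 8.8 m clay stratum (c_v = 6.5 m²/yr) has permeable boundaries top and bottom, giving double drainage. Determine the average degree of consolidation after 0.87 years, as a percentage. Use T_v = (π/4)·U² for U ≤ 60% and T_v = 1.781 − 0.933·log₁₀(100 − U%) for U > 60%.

Drainage path length: H_d = H/2 = 4.4 m (double drainage).
T_v = c_v·t/H_d² = 6.5×0.87/4.4² = 0.2921.
T_v = 0.2921 corresponds to the U > 60% branch:
U = 1 − 10^((1.781 − T_v)/0.933)/100 = 0.6057

U ≈ 60.6 %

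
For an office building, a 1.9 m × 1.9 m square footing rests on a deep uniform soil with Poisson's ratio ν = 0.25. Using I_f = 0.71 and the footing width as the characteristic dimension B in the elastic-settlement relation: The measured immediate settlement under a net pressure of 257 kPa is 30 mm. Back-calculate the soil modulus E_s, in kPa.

E_s ≈ 10800 kPa

S_e = q·B·(1−ν²)/E_s · I_f  ⇒  E_s = q·B·(1−ν²)·I_f / S_e.
E_s = 257 × 1.9 × 0.9375 × 0.71 / 0.03 = 10830 kPa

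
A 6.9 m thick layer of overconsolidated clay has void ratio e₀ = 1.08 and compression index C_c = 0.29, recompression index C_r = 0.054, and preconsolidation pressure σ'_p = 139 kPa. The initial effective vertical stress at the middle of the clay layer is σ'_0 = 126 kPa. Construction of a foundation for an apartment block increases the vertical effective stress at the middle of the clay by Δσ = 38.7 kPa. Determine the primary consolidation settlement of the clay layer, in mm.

Final effective stress: σ'_f = 126 + 38.7 = 164.7 kPa.
σ'_f = 164.7 > σ'_p = 139 kPa, so the stress path crosses the preconsolidation pressure — recompression up to σ'_p, then virgin compression beyond:
S_c = H/(1+e₀)·[C_r·log₁₀(σ'_p/σ'_0) + C_c·log₁₀(σ'_f/σ'_p)]
    = 6.9/2.08 × [0.054×log₁₀(139/126) + 0.29×log₁₀(164.7/139)]
    = 3.3173 × [0.0023028 + 0.021367] = 0.07852 m

S_c ≈ 78.5 mm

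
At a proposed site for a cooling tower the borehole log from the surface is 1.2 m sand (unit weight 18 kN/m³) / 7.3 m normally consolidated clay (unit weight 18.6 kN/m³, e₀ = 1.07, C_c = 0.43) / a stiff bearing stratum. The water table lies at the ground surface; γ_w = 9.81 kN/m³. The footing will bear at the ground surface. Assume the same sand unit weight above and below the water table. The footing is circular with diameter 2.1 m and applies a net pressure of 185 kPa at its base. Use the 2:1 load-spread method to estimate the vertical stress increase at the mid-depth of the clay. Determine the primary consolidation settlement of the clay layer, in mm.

S_c ≈ 223 mm

Mid-depth of clay below the ground surface: z = 1.2 + 7.3/2 = 4.85 m.
Total vertical stress at mid-clay: σ_v = 18×1.2 + 18.6×3.65 = 89.49 kPa.
Pore pressure: u = 9.81×(4.85 − 0) = 47.578 kPa.
Initial effective stress: σ'_0 = σ_v − u = 89.49 − 47.578 = 41.912 kPa.
Stress increase at mid-clay by the 2:1 spreading method:
Δσ ≈ qD²/(D+z)² = 185×2.1²/(2.1+4.85)² = 16.89 kPa
Final effective stress: σ'_f = σ'_0 + Δσ = 41.912 + 16.89 = 58.802 kPa.
Normally consolidated clay, so the full stress increment lies on the virgin compression line:
S_c = C_c·H/(1+e₀)·log₁₀(σ'_f/σ'_0) = 0.43×7.3/(1+1.07)×log₁₀(58.802/41.912)
    = 1.5164 × 0.14705 = 0.223 m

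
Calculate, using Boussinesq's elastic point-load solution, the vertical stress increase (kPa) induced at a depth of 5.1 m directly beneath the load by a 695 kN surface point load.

Δσ_z ≈ 12.8 kPa

Boussinesq vertical stress below a point load on an elastic half-space:
Δσ_z = 3P/(2πz²) · [1 + (r/z)²]^(−5/2)
r/z = 0/5.1 = 0; [1+(r/z)²]^(−5/2) = 1.
Δσ_z = 3×695/(2π×5.1²) × 1 = 12.758 × 1 = 12.76 kPa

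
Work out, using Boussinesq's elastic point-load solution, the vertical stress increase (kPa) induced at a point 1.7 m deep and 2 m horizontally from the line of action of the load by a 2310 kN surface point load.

Δσ_z ≈ 43.5 kPa

Boussinesq vertical stress below a point load on an elastic half-space:
Δσ_z = 3P/(2πz²) · [1 + (r/z)²]^(−5/2)
r/z = 2/1.7 = 1.1765; [1+(r/z)²]^(−5/2) = 0.11395.
Δσ_z = 3×2310/(2π×1.7²) × 0.11395 = 381.64 × 0.11395 = 43.49 kPa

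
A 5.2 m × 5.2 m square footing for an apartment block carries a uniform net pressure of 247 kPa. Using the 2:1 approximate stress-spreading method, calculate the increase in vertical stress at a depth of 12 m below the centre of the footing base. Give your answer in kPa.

By the 2:1 method the load spreads at 1 horizontal : 2 vertical, so at depth z the loaded area has grown by z in each plan dimension:
Δσ = qBL/((B+z)(L+z)) = 247×5.2×5.2/((5.2+12)(5.2+12)) = 22.576 kPa

Δσ_z ≈ 22.6 kPa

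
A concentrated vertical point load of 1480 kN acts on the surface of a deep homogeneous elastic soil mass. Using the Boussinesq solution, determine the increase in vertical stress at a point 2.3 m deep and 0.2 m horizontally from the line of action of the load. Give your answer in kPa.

Δσ_z ≈ 131 kPa

Boussinesq vertical stress below a point load on an elastic half-space:
Δσ_z = 3P/(2πz²) · [1 + (r/z)²]^(−5/2)
r/z = 0.2/2.3 = 0.086957; [1+(r/z)²]^(−5/2) = 0.98134.
Δσ_z = 3×1480/(2π×2.3²) × 0.98134 = 133.58 × 0.98134 = 131.1 kPa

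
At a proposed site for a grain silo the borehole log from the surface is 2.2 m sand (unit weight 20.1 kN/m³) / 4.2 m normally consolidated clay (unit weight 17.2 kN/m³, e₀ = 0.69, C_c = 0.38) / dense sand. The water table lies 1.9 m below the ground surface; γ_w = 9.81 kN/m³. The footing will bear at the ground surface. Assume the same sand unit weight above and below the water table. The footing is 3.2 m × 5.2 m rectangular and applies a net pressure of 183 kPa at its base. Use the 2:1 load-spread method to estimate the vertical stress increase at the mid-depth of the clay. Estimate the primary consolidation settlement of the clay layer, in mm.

Mid-depth of clay below the ground surface: z = 2.2 + 4.2/2 = 4.3 m.
Total vertical stress at mid-clay: σ_v = 20.1×2.2 + 17.2×2.1 = 80.34 kPa.
Pore pressure: u = 9.81×(4.3 − 1.9) = 23.544 kPa.
Initial effective stress: σ'_0 = σ_v − u = 80.34 − 23.544 = 56.796 kPa.
Stress increase at mid-clay by the 2:1 spreading method:
Δσ = qBL/((B+z)(L+z)) = 183×3.2×5.2/((3.2+4.3)(5.2+4.3)) = 42.739 kPa
Final effective stress: σ'_f = σ'_0 + Δσ = 56.796 + 42.739 = 99.535 kPa.
Normally consolidated clay, so the full stress increment lies on the virgin compression line:
S_c = C_c·H/(1+e₀)·log₁₀(σ'_f/σ'_0) = 0.38×4.2/(1+0.69)×log₁₀(99.535/56.796)
    = 0.94438 × 0.24366 = 0.2301 m

S_c ≈ 230 mm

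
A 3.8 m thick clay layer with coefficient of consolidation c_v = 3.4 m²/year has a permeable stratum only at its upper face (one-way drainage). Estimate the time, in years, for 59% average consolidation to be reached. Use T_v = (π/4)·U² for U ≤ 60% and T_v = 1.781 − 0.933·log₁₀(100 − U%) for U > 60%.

t ≈ 1.16 years

Drainage path length: H_d = H = 3.8 m (single drainage).
U ≤ 60%: T_v = (π/4)·U² = (π/4)×0.59² = 0.2734.
t = T_v·H_d²/c_v = 0.2734×3.8²/3.4 = 1.161 years.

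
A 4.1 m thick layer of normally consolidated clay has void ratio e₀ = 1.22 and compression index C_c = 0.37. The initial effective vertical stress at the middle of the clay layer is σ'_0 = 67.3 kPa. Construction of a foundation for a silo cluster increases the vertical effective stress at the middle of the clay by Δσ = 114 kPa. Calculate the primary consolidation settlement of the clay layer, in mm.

Final effective stress: σ'_f = σ'_0 + Δσ = 67.3 + 114 = 181.3 kPa.
Normally consolidated clay, so the full stress increment lies on the virgin compression line:
S_c = C_c·H/(1+e₀)·log₁₀(σ'_f/σ'_0) = 0.37×4.1/(1+1.22)×log₁₀(181.3/67.3)
    = 0.68333 × 0.43038 = 0.2941 m

S_c ≈ 294 mm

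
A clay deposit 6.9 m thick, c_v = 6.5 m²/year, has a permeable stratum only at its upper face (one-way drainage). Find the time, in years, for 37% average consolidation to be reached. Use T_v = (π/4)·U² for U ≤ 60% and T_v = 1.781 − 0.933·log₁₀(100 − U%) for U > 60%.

t ≈ 0.788 years

Drainage path length: H_d = H = 6.9 m (single drainage).
U ≤ 60%: T_v = (π/4)·U² = (π/4)×0.37² = 0.10752.
t = T_v·H_d²/c_v = 0.10752×6.9²/6.5 = 0.7875 years.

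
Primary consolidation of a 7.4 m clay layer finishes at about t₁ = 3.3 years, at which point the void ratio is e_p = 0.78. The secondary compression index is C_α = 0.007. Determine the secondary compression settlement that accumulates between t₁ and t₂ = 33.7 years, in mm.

Secondary compression: S_s = C_α·H/(1+e_p)·log₁₀(t₂/t₁)
S_s = 0.007×7.4/(1+0.78)×log₁₀(33.7/3.3)
    = 0.0291 × 1.009 = 0.02937 m

S_s ≈ 29.4 mm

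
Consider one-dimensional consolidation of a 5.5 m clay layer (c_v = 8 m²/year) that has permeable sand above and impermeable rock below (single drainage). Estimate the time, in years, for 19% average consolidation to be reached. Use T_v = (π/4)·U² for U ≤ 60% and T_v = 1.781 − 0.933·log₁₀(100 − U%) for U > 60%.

t ≈ 0.107 years

Drainage path length: H_d = H = 5.5 m (single drainage).
U ≤ 60%: T_v = (π/4)·U² = (π/4)×0.19² = 0.028353.
t = T_v·H_d²/c_v = 0.028353×5.5²/8 = 0.1072 years.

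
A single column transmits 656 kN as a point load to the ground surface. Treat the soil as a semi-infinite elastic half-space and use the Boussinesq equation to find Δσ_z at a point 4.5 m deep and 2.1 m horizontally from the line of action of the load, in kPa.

Boussinesq vertical stress below a point load on an elastic half-space:
Δσ_z = 3P/(2πz²) · [1 + (r/z)²]^(−5/2)
r/z = 2.1/4.5 = 0.46667; [1+(r/z)²]^(−5/2) = 0.61105.
Δσ_z = 3×656/(2π×4.5²) × 0.61105 = 15.468 × 0.61105 = 9.452 kPa

Δσ_z ≈ 9.45 kPa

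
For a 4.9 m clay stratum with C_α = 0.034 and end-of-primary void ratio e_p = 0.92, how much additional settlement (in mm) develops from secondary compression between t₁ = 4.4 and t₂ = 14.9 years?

S_s ≈ 46 mm

Secondary compression: S_s = C_α·H/(1+e_p)·log₁₀(t₂/t₁)
S_s = 0.034×4.9/(1+0.92)×log₁₀(14.9/4.4)
    = 0.08677 × 0.5297 = 0.04597 m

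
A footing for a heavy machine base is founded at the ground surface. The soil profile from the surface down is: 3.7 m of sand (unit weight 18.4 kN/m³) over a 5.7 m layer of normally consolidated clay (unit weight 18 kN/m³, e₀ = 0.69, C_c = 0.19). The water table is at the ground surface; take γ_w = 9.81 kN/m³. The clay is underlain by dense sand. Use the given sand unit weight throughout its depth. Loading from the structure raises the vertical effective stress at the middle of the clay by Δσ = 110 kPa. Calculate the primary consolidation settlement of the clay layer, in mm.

Mid-depth of clay below the ground surface: z = 3.7 + 5.7/2 = 6.55 m.
Total vertical stress at mid-clay: σ_v = 18.4×3.7 + 18×2.85 = 119.38 kPa.
Pore pressure: u = 9.81×(6.55 − 0) = 64.255 kPa.
Initial effective stress: σ'_0 = σ_v − u = 119.38 − 64.255 = 55.125 kPa.
Final effective stress: σ'_f = σ'_0 + Δσ = 55.125 + 110 = 165.12 kPa.
Normally consolidated clay, so the full stress increment lies on the virgin compression line:
S_c = C_c·H/(1+e₀)·log₁₀(σ'_f/σ'_0) = 0.19×5.7/(1+0.69)×log₁₀(165.12/55.125)
    = 0.64083 × 0.47645 = 0.3053 m

S_c ≈ 305 mm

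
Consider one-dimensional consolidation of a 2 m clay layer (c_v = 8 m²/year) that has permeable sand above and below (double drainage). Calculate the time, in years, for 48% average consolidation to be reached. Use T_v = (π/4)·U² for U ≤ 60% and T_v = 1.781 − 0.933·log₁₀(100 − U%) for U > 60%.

Drainage path length: H_d = H/2 = 1 m (double drainage).
U ≤ 60%: T_v = (π/4)·U² = (π/4)×0.48² = 0.18096.
t = T_v·H_d²/c_v = 0.18096×1²/8 = 0.02262 years.

t ≈ 0.0226 years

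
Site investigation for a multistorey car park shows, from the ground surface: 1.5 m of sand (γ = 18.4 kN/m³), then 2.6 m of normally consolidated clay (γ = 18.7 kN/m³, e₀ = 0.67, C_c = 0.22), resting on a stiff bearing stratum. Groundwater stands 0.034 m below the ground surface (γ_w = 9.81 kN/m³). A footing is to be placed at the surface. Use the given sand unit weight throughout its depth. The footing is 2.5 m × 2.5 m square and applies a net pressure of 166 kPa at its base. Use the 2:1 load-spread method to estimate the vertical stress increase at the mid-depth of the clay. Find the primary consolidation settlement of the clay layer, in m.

S_c ≈ 0.136 m

Mid-depth of clay below the ground surface: z = 1.5 + 2.6/2 = 2.8 m.
Total vertical stress at mid-clay: σ_v = 18.4×1.5 + 18.7×1.3 = 51.91 kPa.
Pore pressure: u = 9.81×(2.8 − 0.034) = 27.134 kPa.
Initial effective stress: σ'_0 = σ_v − u = 51.91 − 27.134 = 24.776 kPa.
Stress increase at mid-clay by the 2:1 spreading method:
Δσ = qBL/((B+z)(L+z)) = 166×2.5×2.5/((2.5+2.8)(2.5+2.8)) = 36.935 kPa
Final effective stress: σ'_f = σ'_0 + Δσ = 24.776 + 36.935 = 61.711 kPa.
Normally consolidated clay, so the full stress increment lies on the virgin compression line:
S_c = C_c·H/(1+e₀)·log₁₀(σ'_f/σ'_0) = 0.22×2.6/(1+0.67)×log₁₀(61.711/24.776)
    = 0.34251 × 0.39633 = 0.1357 m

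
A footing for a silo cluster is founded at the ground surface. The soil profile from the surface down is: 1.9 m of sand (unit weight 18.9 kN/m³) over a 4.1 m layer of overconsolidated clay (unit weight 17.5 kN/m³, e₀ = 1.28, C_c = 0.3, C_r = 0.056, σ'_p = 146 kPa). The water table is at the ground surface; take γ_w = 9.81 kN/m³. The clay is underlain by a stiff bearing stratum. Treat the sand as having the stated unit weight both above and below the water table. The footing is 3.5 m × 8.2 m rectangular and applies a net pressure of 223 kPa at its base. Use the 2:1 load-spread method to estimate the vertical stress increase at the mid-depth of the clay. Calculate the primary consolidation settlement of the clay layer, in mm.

Mid-depth of clay below the ground surface: z = 1.9 + 4.1/2 = 3.95 m.
Total vertical stress at mid-clay: σ_v = 18.9×1.9 + 17.5×2.05 = 71.785 kPa.
Pore pressure: u = 9.81×(3.95 − 0) = 38.75 kPa.
Initial effective stress: σ'_0 = σ_v − u = 71.785 − 38.75 = 33.035 kPa.
Stress increase at mid-clay by the 2:1 spreading method:
Δσ = qBL/((B+z)(L+z)) = 223×3.5×8.2/((3.5+3.95)(8.2+3.95)) = 70.706 kPa
Final effective stress: σ'_f = 33.035 + 70.706 = 103.74 kPa.
σ'_f = 103.74 ≤ σ'_p = 146 kPa, so the clay remains overconsolidated and only the recompression index applies:
S_c = C_r·H/(1+e₀)·log₁₀(σ'_f/σ'_0) = 0.056×4.1/2.28×log₁₀(103.74/33.035)
    = 0.1007 × 0.49697 = 0.05004 m

S_c ≈ 50 mm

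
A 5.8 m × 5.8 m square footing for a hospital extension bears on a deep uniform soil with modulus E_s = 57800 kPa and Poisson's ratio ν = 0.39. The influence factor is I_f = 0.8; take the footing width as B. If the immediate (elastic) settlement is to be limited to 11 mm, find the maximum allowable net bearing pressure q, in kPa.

S_e = q·B·(1−ν²)/E_s · I_f  ⇒  q = S_e·E_s / (B·(1−ν²)·I_f).
q = 0.011 × 57800 / (5.8 × 0.8479 × 0.8) = 161.6 kPa

q ≈ 162 kPa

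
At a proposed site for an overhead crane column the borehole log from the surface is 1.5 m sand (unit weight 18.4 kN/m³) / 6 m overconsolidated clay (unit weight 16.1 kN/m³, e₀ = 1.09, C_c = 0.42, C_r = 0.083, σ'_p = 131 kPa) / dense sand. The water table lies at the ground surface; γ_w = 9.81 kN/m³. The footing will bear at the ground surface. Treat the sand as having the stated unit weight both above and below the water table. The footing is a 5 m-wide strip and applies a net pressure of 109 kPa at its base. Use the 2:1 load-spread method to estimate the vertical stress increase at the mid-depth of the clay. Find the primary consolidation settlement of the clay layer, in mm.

S_c ≈ 107 mm

Mid-depth of clay below the ground surface: z = 1.5 + 6/2 = 4.5 m.
Total vertical stress at mid-clay: σ_v = 18.4×1.5 + 16.1×3 = 75.9 kPa.
Pore pressure: u = 9.81×(4.5 − 0) = 44.145 kPa.
Initial effective stress: σ'_0 = σ_v − u = 75.9 − 44.145 = 31.755 kPa.
Stress increase at mid-clay by the 2:1 spreading method:
Δσ = qB/(B+z) = 109×5/(5+4.5) = 57.368 kPa
Final effective stress: σ'_f = 31.755 + 57.368 = 89.123 kPa.
σ'_f = 89.123 ≤ σ'_p = 131 kPa, so the clay remains overconsolidated and only the recompression index applies:
S_c = C_r·H/(1+e₀)·log₁₀(σ'_f/σ'_0) = 0.083×6/2.09×log₁₀(89.123/31.755)
    = 0.23828 × 0.44818 = 0.1068 m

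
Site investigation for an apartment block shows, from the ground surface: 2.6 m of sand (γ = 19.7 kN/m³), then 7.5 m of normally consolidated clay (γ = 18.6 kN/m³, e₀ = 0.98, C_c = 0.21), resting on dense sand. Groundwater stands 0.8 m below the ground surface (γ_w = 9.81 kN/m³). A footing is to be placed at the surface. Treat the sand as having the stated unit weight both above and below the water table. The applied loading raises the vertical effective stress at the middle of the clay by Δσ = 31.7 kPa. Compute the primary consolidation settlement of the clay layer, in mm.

S_c ≈ 135 mm

Mid-depth of clay below the ground surface: z = 2.6 + 7.5/2 = 6.35 m.
Total vertical stress at mid-clay: σ_v = 19.7×2.6 + 18.6×3.75 = 120.97 kPa.
Pore pressure: u = 9.81×(6.35 − 0.8) = 54.446 kPa.
Initial effective stress: σ'_0 = σ_v − u = 120.97 − 54.446 = 66.524 kPa.
Final effective stress: σ'_f = σ'_0 + Δσ = 66.524 + 31.7 = 98.224 kPa.
Normally consolidated clay, so the full stress increment lies on the virgin compression line:
S_c = C_c·H/(1+e₀)·log₁₀(σ'_f/σ'_0) = 0.21×7.5/(1+0.98)×log₁₀(98.224/66.524)
    = 0.79545 × 0.16924 = 0.1346 m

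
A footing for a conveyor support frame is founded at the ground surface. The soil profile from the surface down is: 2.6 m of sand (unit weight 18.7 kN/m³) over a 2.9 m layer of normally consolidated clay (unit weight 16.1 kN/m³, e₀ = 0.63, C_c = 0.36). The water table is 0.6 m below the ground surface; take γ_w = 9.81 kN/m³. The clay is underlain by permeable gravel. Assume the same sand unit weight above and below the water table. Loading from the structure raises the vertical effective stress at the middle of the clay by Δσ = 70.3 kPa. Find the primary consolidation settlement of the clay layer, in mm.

S_c ≈ 291 mm

Mid-depth of clay below the ground surface: z = 2.6 + 2.9/2 = 4.05 m.
Total vertical stress at mid-clay: σ_v = 18.7×2.6 + 16.1×1.45 = 71.965 kPa.
Pore pressure: u = 9.81×(4.05 − 0.6) = 33.845 kPa.
Initial effective stress: σ'_0 = σ_v − u = 71.965 − 33.845 = 38.12 kPa.
Final effective stress: σ'_f = σ'_0 + Δσ = 38.12 + 70.3 = 108.42 kPa.
Normally consolidated clay, so the full stress increment lies on the virgin compression line:
S_c = C_c·H/(1+e₀)·log₁₀(σ'_f/σ'_0) = 0.36×2.9/(1+0.63)×log₁₀(108.42/38.12)
    = 0.64049 × 0.45396 = 0.2908 m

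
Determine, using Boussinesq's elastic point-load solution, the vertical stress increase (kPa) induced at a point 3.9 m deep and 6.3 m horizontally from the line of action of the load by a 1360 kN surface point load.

Boussinesq vertical stress below a point load on an elastic half-space:
Δσ_z = 3P/(2πz²) · [1 + (r/z)²]^(−5/2)
r/z = 6.3/3.9 = 1.6154; [1+(r/z)²]^(−5/2) = 0.040401.
Δσ_z = 3×1360/(2π×3.9²) × 0.040401 = 42.692 × 0.040401 = 1.725 kPa

Δσ_z ≈ 1.72 kPa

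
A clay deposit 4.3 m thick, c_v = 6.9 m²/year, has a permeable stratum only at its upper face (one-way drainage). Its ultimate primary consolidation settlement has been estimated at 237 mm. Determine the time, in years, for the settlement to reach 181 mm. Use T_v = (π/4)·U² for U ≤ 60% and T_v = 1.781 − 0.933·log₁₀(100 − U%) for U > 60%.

Drainage path length: H_d = H = 4.3 m (single drainage).
U = S(t)/S_ult = 181/237 = 0.7637.
U > 60%: T_v = 1.781 − 0.933·log₁₀(100 − 76.371) = 0.49958.
t = T_v·H_d²/c_v = 0.49958×4.3²/6.9 = 1.339 years.

t ≈ 1.34 years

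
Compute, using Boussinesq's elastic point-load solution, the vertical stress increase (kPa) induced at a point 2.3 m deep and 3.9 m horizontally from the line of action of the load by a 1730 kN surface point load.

Δσ_z ≈ 5.28 kPa

Boussinesq vertical stress below a point load on an elastic half-space:
Δσ_z = 3P/(2πz²) · [1 + (r/z)²]^(−5/2)
r/z = 3.9/2.3 = 1.6957; [1+(r/z)²]^(−5/2) = 0.033826.
Δσ_z = 3×1730/(2π×2.3²) × 0.033826 = 156.15 × 0.033826 = 5.282 kPa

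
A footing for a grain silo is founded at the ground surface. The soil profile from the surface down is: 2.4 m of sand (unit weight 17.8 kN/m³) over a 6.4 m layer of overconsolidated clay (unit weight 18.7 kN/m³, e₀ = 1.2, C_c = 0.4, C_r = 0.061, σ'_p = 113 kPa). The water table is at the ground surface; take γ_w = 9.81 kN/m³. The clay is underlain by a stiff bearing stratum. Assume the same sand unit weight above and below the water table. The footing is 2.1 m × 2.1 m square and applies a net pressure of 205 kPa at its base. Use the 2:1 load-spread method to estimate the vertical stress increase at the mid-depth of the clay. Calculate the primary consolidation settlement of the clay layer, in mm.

Mid-depth of clay below the ground surface: z = 2.4 + 6.4/2 = 5.6 m.
Total vertical stress at mid-clay: σ_v = 17.8×2.4 + 18.7×3.2 = 102.56 kPa.
Pore pressure: u = 9.81×(5.6 − 0) = 54.936 kPa.
Initial effective stress: σ'_0 = σ_v − u = 102.56 − 54.936 = 47.624 kPa.
Stress increase at mid-clay by the 2:1 spreading method:
Δσ = qBL/((B+z)(L+z)) = 205×2.1×2.1/((2.1+5.6)(2.1+5.6)) = 15.248 kPa
Final effective stress: σ'_f = 47.624 + 15.248 = 62.872 kPa.
σ'_f = 62.872 ≤ σ'_p = 113 kPa, so the clay remains overconsolidated and only the recompression index applies:
S_c = C_r·H/(1+e₀)·log₁₀(σ'_f/σ'_0) = 0.061×6.4/2.2×log₁₀(62.872/47.624)
    = 0.17746 × 0.12063 = 0.02141 m

S_c ≈ 21.4 mm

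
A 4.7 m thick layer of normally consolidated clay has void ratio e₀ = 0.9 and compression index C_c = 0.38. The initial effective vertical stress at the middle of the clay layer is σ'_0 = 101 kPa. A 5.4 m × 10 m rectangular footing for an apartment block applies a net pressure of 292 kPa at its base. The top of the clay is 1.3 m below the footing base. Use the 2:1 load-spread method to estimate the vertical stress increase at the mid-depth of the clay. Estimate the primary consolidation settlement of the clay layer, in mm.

S_c ≈ 334 mm

Mid-depth of clay below the footing base: z = 1.3 + 4.7/2 = 3.65 m.
Stress increase at mid-clay by the 2:1 spreading method:
Δσ = qBL/((B+z)(L+z)) = 292×5.4×10/((5.4+3.65)(10+3.65)) = 127.64 kPa
Final effective stress: σ'_f = σ'_0 + Δσ = 101 + 127.64 = 228.64 kPa.
Normally consolidated clay, so the full stress increment lies on the virgin compression line:
S_c = C_c·H/(1+e₀)·log₁₀(σ'_f/σ'_0) = 0.38×4.7/(1+0.9)×log₁₀(228.64/101)
    = 0.94 × 0.35483 = 0.3335 m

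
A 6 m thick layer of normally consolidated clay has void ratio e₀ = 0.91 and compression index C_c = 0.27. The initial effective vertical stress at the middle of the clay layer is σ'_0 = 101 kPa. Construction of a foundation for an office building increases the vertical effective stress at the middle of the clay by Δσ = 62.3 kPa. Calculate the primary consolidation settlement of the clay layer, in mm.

S_c ≈ 177 mm

Final effective stress: σ'_f = σ'_0 + Δσ = 101 + 62.3 = 163.3 kPa.
Normally consolidated clay, so the full stress increment lies on the virgin compression line:
S_c = C_c·H/(1+e₀)·log₁₀(σ'_f/σ'_0) = 0.27×6/(1+0.91)×log₁₀(163.3/101)
    = 0.84817 × 0.20866 = 0.177 m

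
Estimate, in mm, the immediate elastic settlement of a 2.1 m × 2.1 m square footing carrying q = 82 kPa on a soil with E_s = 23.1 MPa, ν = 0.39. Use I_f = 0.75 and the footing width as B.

S_e ≈ 4.74 mm

Immediate (elastic) settlement: S_e = q·B·(1−ν²)/E_s · I_f.
E_s = 23.1 MPa = 23100 kPa.
S_e = 82 × 2.1 × (1 − 0.39²) / 23100 × 0.75
    = 82 × 2.1 × 0.8479 / 23100 × 0.75
    = 0.004741 m = 4.741 mm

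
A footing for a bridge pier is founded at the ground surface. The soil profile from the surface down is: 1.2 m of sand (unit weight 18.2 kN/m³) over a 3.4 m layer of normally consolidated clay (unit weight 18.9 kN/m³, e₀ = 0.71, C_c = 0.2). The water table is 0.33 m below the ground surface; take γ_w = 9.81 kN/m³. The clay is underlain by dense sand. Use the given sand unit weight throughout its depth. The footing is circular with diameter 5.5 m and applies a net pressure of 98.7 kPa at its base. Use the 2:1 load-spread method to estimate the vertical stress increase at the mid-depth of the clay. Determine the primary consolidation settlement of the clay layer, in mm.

S_c ≈ 156 mm

Mid-depth of clay below the ground surface: z = 1.2 + 3.4/2 = 2.9 m.
Total vertical stress at mid-clay: σ_v = 18.2×1.2 + 18.9×1.7 = 53.97 kPa.
Pore pressure: u = 9.81×(2.9 − 0.33) = 25.212 kPa.
Initial effective stress: σ'_0 = σ_v − u = 53.97 − 25.212 = 28.758 kPa.
Stress increase at mid-clay by the 2:1 spreading method:
Δσ ≈ qD²/(D+z)² = 98.7×5.5²/(5.5+2.9)² = 42.314 kPa
Final effective stress: σ'_f = σ'_0 + Δσ = 28.758 + 42.314 = 71.072 kPa.
Normally consolidated clay, so the full stress increment lies on the virgin compression line:
S_c = C_c·H/(1+e₀)·log₁₀(σ'_f/σ'_0) = 0.2×3.4/(1+0.71)×log₁₀(71.072/28.758)
    = 0.39766 × 0.39294 = 0.1563 m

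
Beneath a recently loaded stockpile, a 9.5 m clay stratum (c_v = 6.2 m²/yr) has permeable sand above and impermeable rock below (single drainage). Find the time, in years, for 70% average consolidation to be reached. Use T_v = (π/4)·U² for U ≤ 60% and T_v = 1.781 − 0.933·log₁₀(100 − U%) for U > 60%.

t ≈ 5.86 years

Drainage path length: H_d = H = 9.5 m (single drainage).
U > 60%: T_v = 1.781 − 0.933·log₁₀(100 − 70) = 0.40285.
t = T_v·H_d²/c_v = 0.40285×9.5²/6.2 = 5.864 years.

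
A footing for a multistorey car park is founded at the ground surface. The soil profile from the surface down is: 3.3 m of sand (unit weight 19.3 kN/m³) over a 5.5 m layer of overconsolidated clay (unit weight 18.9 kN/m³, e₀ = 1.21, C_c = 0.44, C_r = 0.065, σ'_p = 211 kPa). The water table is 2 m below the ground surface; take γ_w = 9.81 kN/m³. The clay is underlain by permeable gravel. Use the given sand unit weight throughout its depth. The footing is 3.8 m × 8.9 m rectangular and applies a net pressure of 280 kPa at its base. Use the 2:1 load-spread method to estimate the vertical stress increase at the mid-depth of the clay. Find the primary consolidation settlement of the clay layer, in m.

Mid-depth of clay below the ground surface: z = 3.3 + 5.5/2 = 6.05 m.
Total vertical stress at mid-clay: σ_v = 19.3×3.3 + 18.9×2.75 = 115.66 kPa.
Pore pressure: u = 9.81×(6.05 − 2) = 39.73 kPa.
Initial effective stress: σ'_0 = σ_v − u = 115.66 − 39.73 = 75.93 kPa.
Stress increase at mid-clay by the 2:1 spreading method:
Δσ = qBL/((B+z)(L+z)) = 280×3.8×8.9/((3.8+6.05)(8.9+6.05)) = 64.306 kPa
Final effective stress: σ'_f = 75.93 + 64.306 = 140.24 kPa.
σ'_f = 140.24 ≤ σ'_p = 211 kPa, so the clay remains overconsolidated and only the recompression index applies:
S_c = C_r·H/(1+e₀)·log₁₀(σ'_f/σ'_0) = 0.065×5.5/2.21×log₁₀(140.24/75.93)
    = 0.16177 × 0.26646 = 0.0431 m

S_c ≈ 0.0431 m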